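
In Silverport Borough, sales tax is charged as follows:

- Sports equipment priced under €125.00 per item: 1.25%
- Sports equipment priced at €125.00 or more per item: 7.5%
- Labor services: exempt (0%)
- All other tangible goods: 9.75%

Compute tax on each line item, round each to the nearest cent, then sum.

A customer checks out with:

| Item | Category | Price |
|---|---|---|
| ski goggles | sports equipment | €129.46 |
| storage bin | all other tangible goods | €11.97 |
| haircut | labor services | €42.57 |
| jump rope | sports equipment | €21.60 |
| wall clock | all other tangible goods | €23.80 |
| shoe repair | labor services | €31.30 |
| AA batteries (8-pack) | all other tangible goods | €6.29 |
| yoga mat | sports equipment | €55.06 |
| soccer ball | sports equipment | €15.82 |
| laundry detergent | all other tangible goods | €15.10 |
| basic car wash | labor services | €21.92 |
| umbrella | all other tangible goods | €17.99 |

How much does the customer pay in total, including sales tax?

Ski goggles €129.46: sports equipment, €125.00 or more → 7.5% → €9.71
Storage bin €11.97: all other tangible goods → 9.75% → €1.17
Haircut €42.57: labor services → 0% → €0.00
Jump rope €21.60: sports equipment, under €125.00 → 1.25% → €0.27
Wall clock €23.80: all other tangible goods → 9.75% → €2.32
Shoe repair €31.30: labor services → 0% → €0.00
AA batteries (8-pack) €6.29: all other tangible goods → 9.75% → €0.61
Yoga mat €55.06: sports equipment, under €125.00 → 1.25% → €0.69
Soccer ball €15.82: sports equipment, under €125.00 → 1.25% → €0.20
Laundry detergent €15.10: all other tangible goods → 9.75% → €1.47
Basic car wash €21.92: labor services → 0% → €0.00
Umbrella €17.99: all other tangible goods → 9.75% → €1.75
Subtotal = €392.88; tax = €18.19; total due = €411.07

€411.07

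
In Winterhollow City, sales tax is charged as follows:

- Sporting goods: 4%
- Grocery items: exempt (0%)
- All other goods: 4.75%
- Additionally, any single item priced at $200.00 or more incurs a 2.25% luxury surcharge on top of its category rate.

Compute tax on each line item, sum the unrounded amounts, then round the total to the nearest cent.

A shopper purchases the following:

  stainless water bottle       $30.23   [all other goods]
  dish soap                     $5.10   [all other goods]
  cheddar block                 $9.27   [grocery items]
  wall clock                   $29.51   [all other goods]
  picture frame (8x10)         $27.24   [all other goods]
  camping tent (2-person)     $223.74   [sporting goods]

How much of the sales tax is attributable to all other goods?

Stainless water bottle $30.23: all other goods → 4.75% → $1.435925
Dish soap $5.10: all other goods → 4.75% → $0.24225
Wall clock $29.51: all other goods → 4.75% → $1.401725
Picture frame (8x10) $27.24: all other goods → 4.75% → $1.2939
Tax on all other goods: unrounded sum = $4.3738 → $4.37

$4.37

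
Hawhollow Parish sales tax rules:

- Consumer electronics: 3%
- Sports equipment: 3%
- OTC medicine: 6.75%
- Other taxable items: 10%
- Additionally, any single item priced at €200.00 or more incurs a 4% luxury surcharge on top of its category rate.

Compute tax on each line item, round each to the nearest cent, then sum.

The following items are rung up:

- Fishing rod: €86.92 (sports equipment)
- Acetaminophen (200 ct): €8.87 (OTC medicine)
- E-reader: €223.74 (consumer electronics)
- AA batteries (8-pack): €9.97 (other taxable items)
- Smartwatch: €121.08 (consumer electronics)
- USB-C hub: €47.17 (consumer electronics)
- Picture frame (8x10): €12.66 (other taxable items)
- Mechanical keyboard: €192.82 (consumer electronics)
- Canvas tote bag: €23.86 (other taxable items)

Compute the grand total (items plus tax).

€761.45

Fishing rod €86.92: sports equipment → 3% → €2.61
Acetaminophen (200 ct) €8.87: OTC medicine → 6.75% → €0.60
E-reader €223.74: consumer electronics → 3% + 4% surcharge = 7% → €15.66
AA batteries (8-pack) €9.97: other taxable items → 10% → €1.00
Smartwatch €121.08: consumer electronics → 3% → €3.63
USB-C hub €47.17: consumer electronics → 3% → €1.42
Picture frame (8x10) €12.66: other taxable items → 10% → €1.27
Mechanical keyboard €192.82: consumer electronics → 3% → €5.78
Canvas tote bag €23.86: other taxable items → 10% → €2.39
Subtotal = €727.09; tax = €34.36; total due = €761.45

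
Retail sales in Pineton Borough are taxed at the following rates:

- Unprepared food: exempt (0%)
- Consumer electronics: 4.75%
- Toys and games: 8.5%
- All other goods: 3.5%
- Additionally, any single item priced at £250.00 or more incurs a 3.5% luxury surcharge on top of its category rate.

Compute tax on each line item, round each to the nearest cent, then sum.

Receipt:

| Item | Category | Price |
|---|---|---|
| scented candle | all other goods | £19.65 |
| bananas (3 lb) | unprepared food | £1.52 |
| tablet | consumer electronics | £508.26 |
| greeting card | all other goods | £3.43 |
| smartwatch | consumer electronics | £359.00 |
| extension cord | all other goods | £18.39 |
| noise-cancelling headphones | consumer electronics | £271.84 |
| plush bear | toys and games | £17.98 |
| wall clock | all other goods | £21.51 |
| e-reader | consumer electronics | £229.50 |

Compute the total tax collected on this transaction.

Scented candle £19.65: all other goods → 3.5% → £0.69
Bananas (3 lb) £1.52: unprepared food → 0% → £0.00
Tablet £508.26: consumer electronics → 4.75% + 3.5% surcharge = 8.25% → £41.93
Greeting card £3.43: all other goods → 3.5% → £0.12
Smartwatch £359.00: consumer electronics → 4.75% + 3.5% surcharge = 8.25% → £29.62
Extension cord £18.39: all other goods → 3.5% → £0.64
Noise-cancelling headphones £271.84: consumer electronics → 4.75% + 3.5% surcharge = 8.25% → £22.43
Plush bear £17.98: toys and games → 8.5% → £1.53
Wall clock £21.51: all other goods → 3.5% → £0.75
E-reader £229.50: consumer electronics → 4.75% → £10.90
Total tax = £0.69 + £41.93 + £0.12 + £29.62 + £0.64 + £22.43 + £1.53 + £0.75 + £10.90 = £108.61

£108.61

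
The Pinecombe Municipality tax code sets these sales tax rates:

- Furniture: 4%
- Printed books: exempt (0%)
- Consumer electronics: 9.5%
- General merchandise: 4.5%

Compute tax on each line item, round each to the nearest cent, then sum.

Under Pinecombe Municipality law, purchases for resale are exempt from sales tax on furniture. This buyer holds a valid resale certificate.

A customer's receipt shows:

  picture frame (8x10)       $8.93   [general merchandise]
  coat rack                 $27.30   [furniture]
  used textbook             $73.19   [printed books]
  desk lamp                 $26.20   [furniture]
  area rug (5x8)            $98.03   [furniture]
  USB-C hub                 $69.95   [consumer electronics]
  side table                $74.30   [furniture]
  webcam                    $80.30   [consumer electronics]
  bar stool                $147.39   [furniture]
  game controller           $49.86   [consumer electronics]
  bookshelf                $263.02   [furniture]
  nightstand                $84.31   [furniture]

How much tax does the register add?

Picture frame (8x10) $8.93: general merchandise → 4.5% → $0.40
Coat rack $27.30: furniture, buyer-exempt → 0% → $0.00
Used textbook $73.19: printed books → 0% → $0.00
Desk lamp $26.20: furniture, buyer-exempt → 0% → $0.00
Area rug (5x8) $98.03: furniture, buyer-exempt → 0% → $0.00
USB-C hub $69.95: consumer electronics → 9.5% → $6.65
Side table $74.30: furniture, buyer-exempt → 0% → $0.00
Webcam $80.30: consumer electronics → 9.5% → $7.63
Bar stool $147.39: furniture, buyer-exempt → 0% → $0.00
Game controller $49.86: consumer electronics → 9.5% → $4.74
Bookshelf $263.02: furniture, buyer-exempt → 0% → $0.00
Nightstand $84.31: furniture, buyer-exempt → 0% → $0.00
Total tax = $0.40 + $6.65 + $7.63 + $4.74 = $19.42

$19.42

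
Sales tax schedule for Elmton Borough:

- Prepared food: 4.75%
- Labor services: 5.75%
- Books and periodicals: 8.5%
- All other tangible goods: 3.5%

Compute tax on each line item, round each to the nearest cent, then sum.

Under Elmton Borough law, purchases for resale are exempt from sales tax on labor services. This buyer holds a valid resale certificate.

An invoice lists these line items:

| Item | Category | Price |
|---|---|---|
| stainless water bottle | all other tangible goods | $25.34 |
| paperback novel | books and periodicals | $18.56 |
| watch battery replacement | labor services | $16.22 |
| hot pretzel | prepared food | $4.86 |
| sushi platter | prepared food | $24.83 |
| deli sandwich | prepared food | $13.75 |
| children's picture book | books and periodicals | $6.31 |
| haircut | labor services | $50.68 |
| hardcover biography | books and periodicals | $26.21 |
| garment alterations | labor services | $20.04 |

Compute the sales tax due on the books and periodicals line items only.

Paperback novel $18.56: books and periodicals → 8.5% → $1.58
Children's picture book $6.31: books and periodicals → 8.5% → $0.54
Hardcover biography $26.21: books and periodicals → 8.5% → $2.23
Tax on books and periodicals = $1.58 + $0.54 + $2.23 = $4.35

$4.35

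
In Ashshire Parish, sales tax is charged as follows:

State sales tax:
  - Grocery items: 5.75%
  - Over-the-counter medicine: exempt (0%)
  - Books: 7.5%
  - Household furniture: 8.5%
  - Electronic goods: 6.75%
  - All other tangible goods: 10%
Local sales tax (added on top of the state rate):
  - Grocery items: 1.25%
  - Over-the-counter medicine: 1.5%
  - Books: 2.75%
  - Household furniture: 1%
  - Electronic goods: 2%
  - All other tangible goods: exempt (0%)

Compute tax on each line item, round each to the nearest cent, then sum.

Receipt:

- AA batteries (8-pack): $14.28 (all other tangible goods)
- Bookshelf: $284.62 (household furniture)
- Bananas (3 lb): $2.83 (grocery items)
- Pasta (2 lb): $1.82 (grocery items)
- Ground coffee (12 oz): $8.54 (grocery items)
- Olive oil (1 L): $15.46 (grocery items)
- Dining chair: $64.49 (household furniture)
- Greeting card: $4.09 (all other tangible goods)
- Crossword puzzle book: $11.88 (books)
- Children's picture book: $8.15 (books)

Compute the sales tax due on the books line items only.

Crossword puzzle book $11.88: books → 7.5% + 2.75% local = 10.25% → $1.22
Children's picture book $8.15: books → 7.5% + 2.75% local = 10.25% → $0.84
Tax on books = $1.22 + $0.84 = $2.06

$2.06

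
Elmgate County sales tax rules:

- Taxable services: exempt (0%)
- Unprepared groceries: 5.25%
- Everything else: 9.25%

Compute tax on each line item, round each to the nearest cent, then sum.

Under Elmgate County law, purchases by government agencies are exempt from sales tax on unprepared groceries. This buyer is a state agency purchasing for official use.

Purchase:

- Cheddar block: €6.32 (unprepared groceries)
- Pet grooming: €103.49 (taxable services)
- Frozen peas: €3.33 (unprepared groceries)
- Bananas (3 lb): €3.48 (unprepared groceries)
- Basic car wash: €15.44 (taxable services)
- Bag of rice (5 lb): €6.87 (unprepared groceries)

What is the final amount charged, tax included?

€138.93

Cheddar block €6.32: unprepared groceries, buyer-exempt → 0% → €0.00
Pet grooming €103.49: taxable services → 0% → €0.00
Frozen peas €3.33: unprepared groceries, buyer-exempt → 0% → €0.00
Bananas (3 lb) €3.48: unprepared groceries, buyer-exempt → 0% → €0.00
Basic car wash €15.44: taxable services → 0% → €0.00
Bag of rice (5 lb) €6.87: unprepared groceries, buyer-exempt → 0% → €0.00
Subtotal = €138.93; tax = €0.00; total due = €138.93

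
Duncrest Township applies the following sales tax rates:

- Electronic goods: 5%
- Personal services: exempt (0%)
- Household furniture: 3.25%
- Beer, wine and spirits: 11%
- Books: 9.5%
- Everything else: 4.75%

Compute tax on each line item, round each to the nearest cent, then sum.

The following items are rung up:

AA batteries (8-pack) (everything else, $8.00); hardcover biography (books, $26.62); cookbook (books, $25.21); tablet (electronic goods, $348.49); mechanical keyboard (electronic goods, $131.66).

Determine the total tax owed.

AA batteries (8-pack) $8.00: everything else → 4.75% → $0.38
Hardcover biography $26.62: books → 9.5% → $2.53
Cookbook $25.21: books → 9.5% → $2.39
Tablet $348.49: electronic goods → 5% → $17.42
Mechanical keyboard $131.66: electronic goods → 5% → $6.58
Total tax = $0.38 + $2.53 + $2.39 + $17.42 + $6.58 = $29.30

$29.30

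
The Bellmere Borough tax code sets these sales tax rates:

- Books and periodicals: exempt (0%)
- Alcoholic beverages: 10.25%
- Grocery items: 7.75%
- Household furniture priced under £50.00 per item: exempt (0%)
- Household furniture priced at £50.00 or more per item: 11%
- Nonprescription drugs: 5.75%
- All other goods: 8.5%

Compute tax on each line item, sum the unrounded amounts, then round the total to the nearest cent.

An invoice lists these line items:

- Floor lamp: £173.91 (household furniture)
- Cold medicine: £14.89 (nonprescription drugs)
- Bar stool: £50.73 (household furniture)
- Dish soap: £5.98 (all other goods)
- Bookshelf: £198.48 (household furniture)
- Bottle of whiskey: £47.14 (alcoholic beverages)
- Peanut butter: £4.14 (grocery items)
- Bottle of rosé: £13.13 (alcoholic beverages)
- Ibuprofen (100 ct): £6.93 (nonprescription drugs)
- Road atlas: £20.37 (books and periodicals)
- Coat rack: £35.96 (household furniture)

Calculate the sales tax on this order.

Floor lamp £173.91: household furniture, £50.00 or more → 11% → £19.1301
Cold medicine £14.89: nonprescription drugs → 5.75% → £0.856175
Bar stool £50.73: household furniture, £50.00 or more → 11% → £5.5803
Dish soap £5.98: all other goods → 8.5% → £0.5083
Bookshelf £198.48: household furniture, £50.00 or more → 11% → £21.8328
Bottle of whiskey £47.14: alcoholic beverages → 10.25% → £4.83185
Peanut butter £4.14: grocery items → 7.75% → £0.32085
Bottle of rosé £13.13: alcoholic beverages → 10.25% → £1.345825
Ibuprofen (100 ct) £6.93: nonprescription drugs → 5.75% → £0.398475
Road atlas £20.37: books and periodicals → 0% → £0.00
Coat rack £35.96: household furniture, under £50.00 → 0% → £0.00
Unrounded tax sum = £54.804675 → £54.80

£54.80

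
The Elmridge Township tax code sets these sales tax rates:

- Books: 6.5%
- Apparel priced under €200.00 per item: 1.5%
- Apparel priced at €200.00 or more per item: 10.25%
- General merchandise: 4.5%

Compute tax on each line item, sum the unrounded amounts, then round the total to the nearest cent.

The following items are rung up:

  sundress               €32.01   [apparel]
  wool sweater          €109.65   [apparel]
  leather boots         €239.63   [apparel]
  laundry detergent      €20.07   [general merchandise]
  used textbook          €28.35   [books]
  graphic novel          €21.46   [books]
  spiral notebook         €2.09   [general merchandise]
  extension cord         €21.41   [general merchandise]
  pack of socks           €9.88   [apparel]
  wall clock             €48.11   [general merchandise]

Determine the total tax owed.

€34.20

Sundress €32.01: apparel, under €200.00 → 1.5% → €0.48015
Wool sweater €109.65: apparel, under €200.00 → 1.5% → €1.64475
Leather boots €239.63: apparel, €200.00 or more → 10.25% → €24.562075
Laundry detergent €20.07: general merchandise → 4.5% → €0.90315
Used textbook €28.35: books → 6.5% → €1.84275
Graphic novel €21.46: books → 6.5% → €1.3949
Spiral notebook €2.09: general merchandise → 4.5% → €0.09405
Extension cord €21.41: general merchandise → 4.5% → €0.96345
Pack of socks €9.88: apparel, under €200.00 → 1.5% → €0.1482
Wall clock €48.11: general merchandise → 4.5% → €2.16495
Unrounded tax sum = €34.198425 → €34.20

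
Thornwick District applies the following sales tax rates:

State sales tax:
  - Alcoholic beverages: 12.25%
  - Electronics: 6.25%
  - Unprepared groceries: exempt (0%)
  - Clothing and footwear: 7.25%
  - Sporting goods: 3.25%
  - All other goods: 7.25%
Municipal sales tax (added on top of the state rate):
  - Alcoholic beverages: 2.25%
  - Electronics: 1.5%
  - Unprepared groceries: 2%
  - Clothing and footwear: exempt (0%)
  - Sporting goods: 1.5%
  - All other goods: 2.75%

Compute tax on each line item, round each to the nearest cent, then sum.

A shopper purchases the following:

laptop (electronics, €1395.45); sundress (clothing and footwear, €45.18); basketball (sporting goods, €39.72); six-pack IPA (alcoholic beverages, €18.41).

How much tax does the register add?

€115.99

Laptop €1395.45: electronics → 6.25% + 1.5% municipal = 7.75% → €108.15
Sundress €45.18: clothing and footwear → 7.25% + 0% municipal = 7.25% → €3.28
Basketball €39.72: sporting goods → 3.25% + 1.5% municipal = 4.75% → €1.89
Six-pack IPA €18.41: alcoholic beverages → 12.25% + 2.25% municipal = 14.5% → €2.67
Total tax = €108.15 + €3.28 + €1.89 + €2.67 = €115.99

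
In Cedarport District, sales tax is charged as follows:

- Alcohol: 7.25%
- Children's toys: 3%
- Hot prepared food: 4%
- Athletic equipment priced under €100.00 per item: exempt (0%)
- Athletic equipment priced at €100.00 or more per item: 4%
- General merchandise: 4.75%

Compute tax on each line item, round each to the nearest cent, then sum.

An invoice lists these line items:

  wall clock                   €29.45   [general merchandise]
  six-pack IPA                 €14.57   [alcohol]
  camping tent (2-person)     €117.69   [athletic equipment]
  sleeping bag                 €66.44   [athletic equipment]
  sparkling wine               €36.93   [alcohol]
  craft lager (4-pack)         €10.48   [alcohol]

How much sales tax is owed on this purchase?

€10.61

Wall clock €29.45: general merchandise → 4.75% → €1.40
Six-pack IPA €14.57: alcohol → 7.25% → €1.06
Camping tent (2-person) €117.69: athletic equipment, €100.00 or more → 4% → €4.71
Sleeping bag €66.44: athletic equipment, under €100.00 → 0% → €0.00
Sparkling wine €36.93: alcohol → 7.25% → €2.68
Craft lager (4-pack) €10.48: alcohol → 7.25% → €0.76
Total tax = €1.40 + €1.06 + €4.71 + €2.68 + €0.76 = €10.61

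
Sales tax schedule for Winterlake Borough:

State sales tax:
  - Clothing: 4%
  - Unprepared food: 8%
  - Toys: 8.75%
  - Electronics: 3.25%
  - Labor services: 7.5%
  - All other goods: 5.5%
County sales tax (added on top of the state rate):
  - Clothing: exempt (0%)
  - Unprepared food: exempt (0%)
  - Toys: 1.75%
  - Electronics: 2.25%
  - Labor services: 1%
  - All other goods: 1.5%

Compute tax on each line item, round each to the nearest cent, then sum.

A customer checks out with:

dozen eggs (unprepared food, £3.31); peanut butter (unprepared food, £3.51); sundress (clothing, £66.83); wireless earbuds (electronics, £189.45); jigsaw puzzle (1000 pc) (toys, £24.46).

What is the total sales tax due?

Dozen eggs £3.31: unprepared food → 8% + 0% county = 8% → £0.26
Peanut butter £3.51: unprepared food → 8% + 0% county = 8% → £0.28
Sundress £66.83: clothing → 4% + 0% county = 4% → £2.67
Wireless earbuds £189.45: electronics → 3.25% + 2.25% county = 5.5% → £10.42
Jigsaw puzzle (1000 pc) £24.46: toys → 8.75% + 1.75% county = 10.5% → £2.57
Total tax = £0.26 + £0.28 + £2.67 + £10.42 + £2.57 = £16.20

£16.20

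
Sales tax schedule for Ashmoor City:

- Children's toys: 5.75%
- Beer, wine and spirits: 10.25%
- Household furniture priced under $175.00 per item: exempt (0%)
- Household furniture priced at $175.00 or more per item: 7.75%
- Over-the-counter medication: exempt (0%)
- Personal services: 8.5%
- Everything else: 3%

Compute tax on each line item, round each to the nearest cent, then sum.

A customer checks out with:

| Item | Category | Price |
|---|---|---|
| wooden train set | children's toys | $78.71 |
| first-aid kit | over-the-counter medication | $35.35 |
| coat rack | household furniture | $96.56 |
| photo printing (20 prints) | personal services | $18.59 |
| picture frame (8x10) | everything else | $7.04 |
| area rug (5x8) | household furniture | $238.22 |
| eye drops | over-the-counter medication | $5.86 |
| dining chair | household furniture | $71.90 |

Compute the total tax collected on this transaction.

$24.78

Wooden train set $78.71: children's toys → 5.75% → $4.53
First-aid kit $35.35: over-the-counter medication → 0% → $0.00
Coat rack $96.56: household furniture, under $175.00 → 0% → $0.00
Photo printing (20 prints) $18.59: personal services → 8.5% → $1.58
Picture frame (8x10) $7.04: everything else → 3% → $0.21
Area rug (5x8) $238.22: household furniture, $175.00 or more → 7.75% → $18.46
Eye drops $5.86: over-the-counter medication → 0% → $0.00
Dining chair $71.90: household furniture, under $175.00 → 0% → $0.00
Total tax = $4.53 + $1.58 + $0.21 + $18.46 = $24.78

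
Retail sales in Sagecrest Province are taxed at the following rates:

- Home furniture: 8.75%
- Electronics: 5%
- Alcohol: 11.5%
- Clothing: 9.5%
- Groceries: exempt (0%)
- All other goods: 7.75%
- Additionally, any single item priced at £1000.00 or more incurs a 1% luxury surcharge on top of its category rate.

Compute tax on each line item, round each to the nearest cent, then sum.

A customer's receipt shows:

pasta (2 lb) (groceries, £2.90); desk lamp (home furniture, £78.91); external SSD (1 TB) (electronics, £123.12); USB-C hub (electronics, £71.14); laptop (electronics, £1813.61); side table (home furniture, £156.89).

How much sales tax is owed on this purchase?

Pasta (2 lb) £2.90: groceries → 0% → £0.00
Desk lamp £78.91: home furniture → 8.75% → £6.90
External SSD (1 TB) £123.12: electronics → 5% → £6.16
USB-C hub £71.14: electronics → 5% → £3.56
Laptop £1813.61: electronics → 5% + 1% surcharge = 6% → £108.82
Side table £156.89: home furniture → 8.75% → £13.73
Total tax = £6.90 + £6.16 + £3.56 + £108.82 + £13.73 = £139.17

£139.17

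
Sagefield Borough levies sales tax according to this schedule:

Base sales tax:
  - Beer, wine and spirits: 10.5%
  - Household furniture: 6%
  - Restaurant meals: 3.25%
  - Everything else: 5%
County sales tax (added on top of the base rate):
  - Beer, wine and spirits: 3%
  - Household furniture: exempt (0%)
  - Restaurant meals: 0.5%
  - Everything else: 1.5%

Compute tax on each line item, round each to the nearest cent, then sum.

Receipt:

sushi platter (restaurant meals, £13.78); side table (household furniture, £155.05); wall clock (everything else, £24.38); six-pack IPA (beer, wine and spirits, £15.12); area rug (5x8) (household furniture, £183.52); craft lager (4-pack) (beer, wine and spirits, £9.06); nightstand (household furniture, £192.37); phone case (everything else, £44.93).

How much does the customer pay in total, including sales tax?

Sushi platter £13.78: restaurant meals → 3.25% + 0.5% county = 3.75% → £0.52
Side table £155.05: household furniture → 6% + 0% county = 6% → £9.30
Wall clock £24.38: everything else → 5% + 1.5% county = 6.5% → £1.58
Six-pack IPA £15.12: beer, wine and spirits → 10.5% + 3% county = 13.5% → £2.04
Area rug (5x8) £183.52: household furniture → 6% + 0% county = 6% → £11.01
Craft lager (4-pack) £9.06: beer, wine and spirits → 10.5% + 3% county = 13.5% → £1.22
Nightstand £192.37: household furniture → 6% + 0% county = 6% → £11.54
Phone case £44.93: everything else → 5% + 1.5% county = 6.5% → £2.92
Subtotal = £638.21; tax = £40.13; total due = £678.34

£678.34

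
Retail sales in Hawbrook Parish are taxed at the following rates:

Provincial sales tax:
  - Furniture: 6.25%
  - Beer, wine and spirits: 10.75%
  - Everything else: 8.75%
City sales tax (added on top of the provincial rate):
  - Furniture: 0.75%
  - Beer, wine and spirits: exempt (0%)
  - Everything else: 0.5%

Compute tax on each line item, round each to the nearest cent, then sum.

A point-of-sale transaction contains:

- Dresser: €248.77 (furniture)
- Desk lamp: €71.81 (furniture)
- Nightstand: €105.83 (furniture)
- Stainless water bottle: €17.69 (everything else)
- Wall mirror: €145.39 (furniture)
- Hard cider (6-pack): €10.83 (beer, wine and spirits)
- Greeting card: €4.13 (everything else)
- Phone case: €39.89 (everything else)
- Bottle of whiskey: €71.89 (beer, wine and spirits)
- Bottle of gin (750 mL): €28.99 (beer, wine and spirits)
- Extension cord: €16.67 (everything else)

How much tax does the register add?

€59.29

Dresser €248.77: furniture → 6.25% + 0.75% city = 7% → €17.41
Desk lamp €71.81: furniture → 6.25% + 0.75% city = 7% → €5.03
Nightstand €105.83: furniture → 6.25% + 0.75% city = 7% → €7.41
Stainless water bottle €17.69: everything else → 8.75% + 0.5% city = 9.25% → €1.64
Wall mirror €145.39: furniture → 6.25% + 0.75% city = 7% → €10.18
Hard cider (6-pack) €10.83: beer, wine and spirits → 10.75% + 0% city = 10.75% → €1.16
Greeting card €4.13: everything else → 8.75% + 0.5% city = 9.25% → €0.38
Phone case €39.89: everything else → 8.75% + 0.5% city = 9.25% → €3.69
Bottle of whiskey €71.89: beer, wine and spirits → 10.75% + 0% city = 10.75% → €7.73
Bottle of gin (750 mL) €28.99: beer, wine and spirits → 10.75% + 0% city = 10.75% → €3.12
Extension cord €16.67: everything else → 8.75% + 0.5% city = 9.25% → €1.54
Total tax = €17.41 + €5.03 + €7.41 + €1.64 + €10.18 + €1.16 + €0.38 + €3.69 + €7.73 + €3.12 + €1.54 = €59.29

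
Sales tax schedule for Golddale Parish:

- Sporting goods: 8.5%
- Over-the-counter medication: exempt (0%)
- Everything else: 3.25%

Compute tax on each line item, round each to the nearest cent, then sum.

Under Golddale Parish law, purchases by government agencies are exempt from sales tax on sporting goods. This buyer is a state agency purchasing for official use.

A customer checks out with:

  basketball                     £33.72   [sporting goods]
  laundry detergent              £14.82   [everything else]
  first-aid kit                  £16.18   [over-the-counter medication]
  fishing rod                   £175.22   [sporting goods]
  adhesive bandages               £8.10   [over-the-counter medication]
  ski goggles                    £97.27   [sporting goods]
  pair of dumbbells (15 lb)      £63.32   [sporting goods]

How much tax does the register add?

Basketball £33.72: sporting goods, buyer-exempt → 0% → £0.00
Laundry detergent £14.82: everything else → 3.25% → £0.48
First-aid kit £16.18: over-the-counter medication → 0% → £0.00
Fishing rod £175.22: sporting goods, buyer-exempt → 0% → £0.00
Adhesive bandages £8.10: over-the-counter medication → 0% → £0.00
Ski goggles £97.27: sporting goods, buyer-exempt → 0% → £0.00
Pair of dumbbells (15 lb) £63.32: sporting goods, buyer-exempt → 0% → £0.00
Total tax = £0.48

£0.48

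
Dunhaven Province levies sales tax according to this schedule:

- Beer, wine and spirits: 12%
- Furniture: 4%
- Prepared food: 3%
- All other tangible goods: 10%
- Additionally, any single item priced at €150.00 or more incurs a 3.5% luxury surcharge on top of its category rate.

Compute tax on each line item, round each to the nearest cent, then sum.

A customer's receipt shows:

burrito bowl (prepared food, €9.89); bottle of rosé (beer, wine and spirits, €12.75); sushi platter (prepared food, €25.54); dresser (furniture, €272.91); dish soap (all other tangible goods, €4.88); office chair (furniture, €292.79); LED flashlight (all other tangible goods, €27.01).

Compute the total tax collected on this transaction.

Burrito bowl €9.89: prepared food → 3% → €0.30
Bottle of rosé €12.75: beer, wine and spirits → 12% → €1.53
Sushi platter €25.54: prepared food → 3% → €0.77
Dresser €272.91: furniture → 4% + 3.5% surcharge = 7.5% → €20.47
Dish soap €4.88: all other tangible goods → 10% → €0.49
Office chair €292.79: furniture → 4% + 3.5% surcharge = 7.5% → €21.96
LED flashlight €27.01: all other tangible goods → 10% → €2.70
Total tax = €0.30 + €1.53 + €0.77 + €20.47 + €0.49 + €21.96 + €2.70 = €48.22

€48.22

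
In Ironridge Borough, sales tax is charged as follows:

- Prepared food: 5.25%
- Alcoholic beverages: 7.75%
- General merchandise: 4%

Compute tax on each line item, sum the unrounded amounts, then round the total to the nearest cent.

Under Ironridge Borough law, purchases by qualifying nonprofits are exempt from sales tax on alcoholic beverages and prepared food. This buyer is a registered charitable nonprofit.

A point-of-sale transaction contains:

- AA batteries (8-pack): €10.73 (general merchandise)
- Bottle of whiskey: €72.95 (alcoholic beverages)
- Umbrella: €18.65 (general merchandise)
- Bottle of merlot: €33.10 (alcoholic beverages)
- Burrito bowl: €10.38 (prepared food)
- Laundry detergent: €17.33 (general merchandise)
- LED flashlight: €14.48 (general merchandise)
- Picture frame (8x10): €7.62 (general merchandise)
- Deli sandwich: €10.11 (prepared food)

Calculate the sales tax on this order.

AA batteries (8-pack) €10.73: general merchandise → 4% → €0.4292
Bottle of whiskey €72.95: alcoholic beverages, buyer-exempt → 0% → €0.00
Umbrella €18.65: general merchandise → 4% → €0.746
Bottle of merlot €33.10: alcoholic beverages, buyer-exempt → 0% → €0.00
Burrito bowl €10.38: prepared food, buyer-exempt → 0% → €0.00
Laundry detergent €17.33: general merchandise → 4% → €0.6932
LED flashlight €14.48: general merchandise → 4% → €0.5792
Picture frame (8x10) €7.62: general merchandise → 4% → €0.3048
Deli sandwich €10.11: prepared food, buyer-exempt → 0% → €0.00
Unrounded tax sum = €2.7524 → €2.75

€2.75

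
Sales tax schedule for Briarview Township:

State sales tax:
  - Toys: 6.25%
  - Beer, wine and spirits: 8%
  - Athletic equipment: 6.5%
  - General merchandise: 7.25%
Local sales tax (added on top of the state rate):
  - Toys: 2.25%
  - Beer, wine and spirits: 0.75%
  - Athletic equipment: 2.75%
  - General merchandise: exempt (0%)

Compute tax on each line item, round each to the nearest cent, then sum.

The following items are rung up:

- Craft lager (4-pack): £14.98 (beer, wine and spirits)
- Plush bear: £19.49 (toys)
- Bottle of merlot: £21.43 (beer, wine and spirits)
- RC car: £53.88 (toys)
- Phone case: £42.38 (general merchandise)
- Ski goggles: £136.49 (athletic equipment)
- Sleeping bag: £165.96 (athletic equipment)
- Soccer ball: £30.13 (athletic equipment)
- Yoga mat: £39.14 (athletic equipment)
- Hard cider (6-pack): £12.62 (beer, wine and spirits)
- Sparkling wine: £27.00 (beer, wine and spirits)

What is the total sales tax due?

Craft lager (4-pack) £14.98: beer, wine and spirits → 8% + 0.75% local = 8.75% → £1.31
Plush bear £19.49: toys → 6.25% + 2.25% local = 8.5% → £1.66
Bottle of merlot £21.43: beer, wine and spirits → 8% + 0.75% local = 8.75% → £1.88
RC car £53.88: toys → 6.25% + 2.25% local = 8.5% → £4.58
Phone case £42.38: general merchandise → 7.25% + 0% local = 7.25% → £3.07
Ski goggles £136.49: athletic equipment → 6.5% + 2.75% local = 9.25% → £12.63
Sleeping bag £165.96: athletic equipment → 6.5% + 2.75% local = 9.25% → £15.35
Soccer ball £30.13: athletic equipment → 6.5% + 2.75% local = 9.25% → £2.79
Yoga mat £39.14: athletic equipment → 6.5% + 2.75% local = 9.25% → £3.62
Hard cider (6-pack) £12.62: beer, wine and spirits → 8% + 0.75% local = 8.75% → £1.10
Sparkling wine £27.00: beer, wine and spirits → 8% + 0.75% local = 8.75% → £2.36
Total tax = £1.31 + £1.66 + £1.88 + £4.58 + £3.07 + £12.63 + £15.35 + £2.79 + £3.62 + £1.10 + £2.36 = £50.35

£50.35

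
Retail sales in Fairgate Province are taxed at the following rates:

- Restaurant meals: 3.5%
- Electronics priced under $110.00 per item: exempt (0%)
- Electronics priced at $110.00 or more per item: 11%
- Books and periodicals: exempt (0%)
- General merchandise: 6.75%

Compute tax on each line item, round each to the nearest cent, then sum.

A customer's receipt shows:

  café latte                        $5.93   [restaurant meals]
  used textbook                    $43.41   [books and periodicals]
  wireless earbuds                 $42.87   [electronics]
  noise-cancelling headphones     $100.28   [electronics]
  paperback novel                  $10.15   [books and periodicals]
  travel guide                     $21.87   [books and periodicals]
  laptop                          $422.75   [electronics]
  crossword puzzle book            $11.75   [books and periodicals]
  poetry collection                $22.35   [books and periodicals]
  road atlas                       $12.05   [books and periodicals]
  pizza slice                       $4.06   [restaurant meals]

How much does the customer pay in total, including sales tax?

Café latte $5.93: restaurant meals → 3.5% → $0.21
Used textbook $43.41: books and periodicals → 0% → $0.00
Wireless earbuds $42.87: electronics, under $110.00 → 0% → $0.00
Noise-cancelling headphones $100.28: electronics, under $110.00 → 0% → $0.00
Paperback novel $10.15: books and periodicals → 0% → $0.00
Travel guide $21.87: books and periodicals → 0% → $0.00
Laptop $422.75: electronics, $110.00 or more → 11% → $46.50
Crossword puzzle book $11.75: books and periodicals → 0% → $0.00
Poetry collection $22.35: books and periodicals → 0% → $0.00
Road atlas $12.05: books and periodicals → 0% → $0.00
Pizza slice $4.06: restaurant meals → 3.5% → $0.14
Subtotal = $697.47; tax = $46.85; total due = $744.32

$744.32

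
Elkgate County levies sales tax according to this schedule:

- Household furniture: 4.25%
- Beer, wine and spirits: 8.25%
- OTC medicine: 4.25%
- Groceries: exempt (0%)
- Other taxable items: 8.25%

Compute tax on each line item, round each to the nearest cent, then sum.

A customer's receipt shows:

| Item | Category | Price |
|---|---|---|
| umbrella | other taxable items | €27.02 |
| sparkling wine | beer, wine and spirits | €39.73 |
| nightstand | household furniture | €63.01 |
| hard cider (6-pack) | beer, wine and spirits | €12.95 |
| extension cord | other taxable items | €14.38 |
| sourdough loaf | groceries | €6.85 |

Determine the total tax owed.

Umbrella €27.02: other taxable items → 8.25% → €2.23
Sparkling wine €39.73: beer, wine and spirits → 8.25% → €3.28
Nightstand €63.01: household furniture → 4.25% → €2.68
Hard cider (6-pack) €12.95: beer, wine and spirits → 8.25% → €1.07
Extension cord €14.38: other taxable items → 8.25% → €1.19
Sourdough loaf €6.85: groceries → 0% → €0.00
Total tax = €2.23 + €3.28 + €2.68 + €1.07 + €1.19 = €10.45

€10.45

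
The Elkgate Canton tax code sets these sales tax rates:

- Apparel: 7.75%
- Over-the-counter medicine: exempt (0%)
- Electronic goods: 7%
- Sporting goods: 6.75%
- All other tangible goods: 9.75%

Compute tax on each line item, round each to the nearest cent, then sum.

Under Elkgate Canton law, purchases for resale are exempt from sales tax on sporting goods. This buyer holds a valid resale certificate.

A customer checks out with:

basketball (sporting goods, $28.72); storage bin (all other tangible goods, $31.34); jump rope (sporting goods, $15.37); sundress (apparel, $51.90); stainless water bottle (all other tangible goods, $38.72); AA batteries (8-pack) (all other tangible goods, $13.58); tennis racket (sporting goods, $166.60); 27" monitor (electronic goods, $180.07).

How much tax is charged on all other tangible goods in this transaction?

$8.16

Storage bin $31.34: all other tangible goods → 9.75% → $3.06
Stainless water bottle $38.72: all other tangible goods → 9.75% → $3.78
AA batteries (8-pack) $13.58: all other tangible goods → 9.75% → $1.32
Tax on all other tangible goods = $3.06 + $3.78 + $1.32 = $8.16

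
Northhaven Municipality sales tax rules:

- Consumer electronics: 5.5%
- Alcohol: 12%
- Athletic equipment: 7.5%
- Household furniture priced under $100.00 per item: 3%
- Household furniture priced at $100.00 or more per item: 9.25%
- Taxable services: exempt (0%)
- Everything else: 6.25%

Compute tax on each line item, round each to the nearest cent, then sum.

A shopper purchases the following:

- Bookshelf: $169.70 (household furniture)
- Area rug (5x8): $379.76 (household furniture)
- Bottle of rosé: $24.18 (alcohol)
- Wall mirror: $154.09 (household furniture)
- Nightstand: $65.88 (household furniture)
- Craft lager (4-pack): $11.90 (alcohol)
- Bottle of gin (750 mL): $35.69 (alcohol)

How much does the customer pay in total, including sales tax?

Bookshelf $169.70: household furniture, $100.00 or more → 9.25% → $15.70
Area rug (5x8) $379.76: household furniture, $100.00 or more → 9.25% → $35.13
Bottle of rosé $24.18: alcohol → 12% → $2.90
Wall mirror $154.09: household furniture, $100.00 or more → 9.25% → $14.25
Nightstand $65.88: household furniture, under $100.00 → 3% → $1.98
Craft lager (4-pack) $11.90: alcohol → 12% → $1.43
Bottle of gin (750 mL) $35.69: alcohol → 12% → $4.28
Subtotal = $841.20; tax = $75.67; total due = $916.87

$916.87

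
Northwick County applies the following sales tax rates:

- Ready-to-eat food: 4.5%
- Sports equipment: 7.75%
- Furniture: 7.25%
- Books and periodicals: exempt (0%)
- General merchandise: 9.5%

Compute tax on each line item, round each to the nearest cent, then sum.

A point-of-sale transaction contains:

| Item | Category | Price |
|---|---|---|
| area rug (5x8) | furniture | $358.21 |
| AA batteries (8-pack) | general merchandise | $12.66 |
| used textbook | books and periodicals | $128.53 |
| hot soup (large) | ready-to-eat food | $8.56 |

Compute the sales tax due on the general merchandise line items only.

AA batteries (8-pack) $12.66: general merchandise → 9.5% → $1.20
Tax on general merchandise = $1.20

$1.20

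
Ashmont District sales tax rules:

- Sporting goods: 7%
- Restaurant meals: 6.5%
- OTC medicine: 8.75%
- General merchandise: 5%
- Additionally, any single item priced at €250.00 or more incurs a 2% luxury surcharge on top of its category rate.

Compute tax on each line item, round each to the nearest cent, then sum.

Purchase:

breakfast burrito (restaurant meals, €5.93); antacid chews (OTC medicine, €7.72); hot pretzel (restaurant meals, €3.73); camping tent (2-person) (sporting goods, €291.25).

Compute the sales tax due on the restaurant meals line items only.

Breakfast burrito €5.93: restaurant meals → 6.5% → €0.39
Hot pretzel €3.73: restaurant meals → 6.5% → €0.24
Tax on restaurant meals = €0.39 + €0.24 = €0.63

€0.63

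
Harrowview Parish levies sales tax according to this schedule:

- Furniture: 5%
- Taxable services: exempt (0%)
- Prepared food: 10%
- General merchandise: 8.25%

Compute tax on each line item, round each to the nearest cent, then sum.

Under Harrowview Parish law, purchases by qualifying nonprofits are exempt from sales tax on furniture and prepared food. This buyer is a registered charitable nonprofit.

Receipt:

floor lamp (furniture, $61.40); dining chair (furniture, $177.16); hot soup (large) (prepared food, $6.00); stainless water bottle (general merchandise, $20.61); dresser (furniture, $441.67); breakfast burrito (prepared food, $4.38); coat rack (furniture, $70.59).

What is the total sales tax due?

Floor lamp $61.40: furniture, buyer-exempt → 0% → $0.00
Dining chair $177.16: furniture, buyer-exempt → 0% → $0.00
Hot soup (large) $6.00: prepared food, buyer-exempt → 0% → $0.00
Stainless water bottle $20.61: general merchandise → 8.25% → $1.70
Dresser $441.67: furniture, buyer-exempt → 0% → $0.00
Breakfast burrito $4.38: prepared food, buyer-exempt → 0% → $0.00
Coat rack $70.59: furniture, buyer-exempt → 0% → $0.00
Total tax = $1.70

$1.70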